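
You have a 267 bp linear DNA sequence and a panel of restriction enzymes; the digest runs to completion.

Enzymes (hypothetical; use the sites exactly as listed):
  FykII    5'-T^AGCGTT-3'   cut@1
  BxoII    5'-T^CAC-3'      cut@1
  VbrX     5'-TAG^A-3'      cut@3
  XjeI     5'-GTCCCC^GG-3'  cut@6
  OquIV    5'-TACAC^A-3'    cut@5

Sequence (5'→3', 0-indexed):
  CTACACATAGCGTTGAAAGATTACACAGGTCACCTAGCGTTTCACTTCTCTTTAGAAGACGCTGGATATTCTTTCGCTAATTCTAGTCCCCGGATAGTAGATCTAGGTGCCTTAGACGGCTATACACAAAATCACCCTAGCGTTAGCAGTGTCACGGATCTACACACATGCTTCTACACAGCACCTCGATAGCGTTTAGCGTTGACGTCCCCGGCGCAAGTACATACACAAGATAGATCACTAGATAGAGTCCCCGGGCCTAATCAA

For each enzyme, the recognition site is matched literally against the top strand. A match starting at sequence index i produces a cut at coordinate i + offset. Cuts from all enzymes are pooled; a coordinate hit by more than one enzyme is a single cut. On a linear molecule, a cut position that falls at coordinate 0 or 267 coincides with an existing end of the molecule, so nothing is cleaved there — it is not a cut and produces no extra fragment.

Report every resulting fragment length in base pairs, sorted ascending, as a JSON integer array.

[2,2,4,4,5,5,6,6,6,7,7,7,7,9,11,12,12,13,13,14,14,15,15,17,18,36]

Per-enzyme occurrences:
  FykII (TAGCGTT, off=1): starts [7, 34, 137, 189, 196] → cuts [8, 35, 138, 190, 197]
  BxoII (TCAC, off=1): starts [29, 41, 131, 151, 237] → cuts [30, 42, 132, 152, 238]
  VbrX (TAGA, off=3): starts [52, 97, 112, 233, 241, 245] → cuts [55, 100, 115, 236, 244, 248]
  XjeI (GTCCCCGG, off=6): starts [85, 206, 249] → cuts [91, 212, 255]
  OquIV (TACACA, off=5): starts [1, 21, 122, 160, 174, 224] → cuts [6, 26, 127, 165, 179, 229]

Pooled cuts: [6, 8, 26, 30, 35, 42, 55, 91, 100, 115, 127, 132, 138, 152, 165, 179, 190, 197, 212, 229, 236, 238, 244, 248, 255]

Fragment lengths:
  [0,6): 6 bp
  [6,8): 2 bp
  [8,26): 18 bp
  [26,30): 4 bp
  [30,35): 5 bp
  [35,42): 7 bp
  [42,55): 13 bp
  [55,91): 36 bp
  [91,100): 9 bp
  [100,115): 15 bp
  [115,127): 12 bp
  [127,132): 5 bp
  [132,138): 6 bp
  [138,152): 14 bp
  [152,165): 13 bp
  [165,179): 14 bp
  [179,190): 11 bp
  [190,197): 7 bp
  [197,212): 15 bp
  [212,229): 17 bp
  [229,236): 7 bp
  [236,238): 2 bp
  [238,244): 6 bp
  [244,248): 4 bp
  [248,255): 7 bp
  [255,267): 12 bp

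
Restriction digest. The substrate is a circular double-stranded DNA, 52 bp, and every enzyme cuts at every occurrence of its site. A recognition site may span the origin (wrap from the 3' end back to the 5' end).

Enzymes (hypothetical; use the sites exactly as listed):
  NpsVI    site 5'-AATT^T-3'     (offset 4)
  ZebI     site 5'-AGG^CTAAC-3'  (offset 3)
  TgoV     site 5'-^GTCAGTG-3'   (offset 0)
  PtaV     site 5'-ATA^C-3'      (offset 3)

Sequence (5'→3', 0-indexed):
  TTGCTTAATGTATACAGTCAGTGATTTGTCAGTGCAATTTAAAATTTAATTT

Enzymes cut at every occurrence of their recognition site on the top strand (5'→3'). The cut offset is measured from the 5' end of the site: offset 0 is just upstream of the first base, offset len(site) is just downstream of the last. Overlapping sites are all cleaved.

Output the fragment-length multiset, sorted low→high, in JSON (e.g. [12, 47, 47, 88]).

[2,5,7,11,12,15]

Per-enzyme occurrences:
  NpsVI (AATTT, off=4): starts [35, 42, 47] → cuts [39, 46, 51]
  ZebI (AGGCTAAC, off=3): no sites
  TgoV (GTCAGTG, off=0): starts [16, 27] → cuts [16, 27]
  PtaV (ATAC, off=3): starts [11] → cuts [14]

All cut coordinates (distinct, sorted): [14, 16, 27, 39, 46, 51]

Fragments:
  14→16: 2 bp
  16→27: 11 bp
  27→39: 12 bp
  39→46: 7 bp
  46→51: 5 bp
  51→14 (wrap): 52-51+14 = 15 bp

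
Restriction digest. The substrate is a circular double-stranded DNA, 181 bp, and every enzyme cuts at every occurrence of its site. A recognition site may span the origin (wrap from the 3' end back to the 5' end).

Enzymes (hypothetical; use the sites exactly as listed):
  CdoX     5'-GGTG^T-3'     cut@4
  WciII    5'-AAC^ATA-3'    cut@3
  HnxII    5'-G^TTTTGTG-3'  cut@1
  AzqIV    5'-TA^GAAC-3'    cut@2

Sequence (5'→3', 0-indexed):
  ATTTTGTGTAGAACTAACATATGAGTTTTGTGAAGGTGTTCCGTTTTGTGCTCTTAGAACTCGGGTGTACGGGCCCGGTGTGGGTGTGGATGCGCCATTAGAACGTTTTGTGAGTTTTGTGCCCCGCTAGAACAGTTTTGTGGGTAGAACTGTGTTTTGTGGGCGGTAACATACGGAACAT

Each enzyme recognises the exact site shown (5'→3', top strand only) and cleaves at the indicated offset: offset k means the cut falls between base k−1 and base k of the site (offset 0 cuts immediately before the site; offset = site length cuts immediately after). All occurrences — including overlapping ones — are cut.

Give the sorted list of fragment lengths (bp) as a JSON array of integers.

[5,5,6,6,7,8,8,9,9,11,11,12,13,13,13,14,15,16]

Site scan:
  CdoX (GGTGT, off=4): starts [34, 63, 76, 82] → cuts [38, 67, 80, 86]
  WciII (AACATA, off=3): starts [15, 167, 176] → cuts [18, 170, 179]
  HnxII (GTTTTGTG, off=1): starts [24, 42, 104, 113, 134, 153] → cuts [25, 43, 105, 114, 135, 154]
  AzqIV (TAGAAC, off=2): starts [8, 54, 98, 127, 144] → cuts [10, 56, 100, 129, 146]

Pooled cuts: [10, 18, 25, 38, 43, 56, 67, 80, 86, 100, 105, 114, 129, 135, 146, 154, 170, 179]

Fragments:
  10→18: 8 bp
  18→25: 7 bp
  25→38: 13 bp
  38→43: 5 bp
  43→56: 13 bp
  56→67: 11 bp
  67→80: 13 bp
  80→86: 6 bp
  86→100: 14 bp
  100→105: 5 bp
  105→114: 9 bp
  114→129: 15 bp
  129→135: 6 bp
  135→146: 11 bp
  146→154: 8 bp
  154→170: 16 bp
  170→179: 9 bp
  179→10 (wrap): 181-179+10 = 12 bp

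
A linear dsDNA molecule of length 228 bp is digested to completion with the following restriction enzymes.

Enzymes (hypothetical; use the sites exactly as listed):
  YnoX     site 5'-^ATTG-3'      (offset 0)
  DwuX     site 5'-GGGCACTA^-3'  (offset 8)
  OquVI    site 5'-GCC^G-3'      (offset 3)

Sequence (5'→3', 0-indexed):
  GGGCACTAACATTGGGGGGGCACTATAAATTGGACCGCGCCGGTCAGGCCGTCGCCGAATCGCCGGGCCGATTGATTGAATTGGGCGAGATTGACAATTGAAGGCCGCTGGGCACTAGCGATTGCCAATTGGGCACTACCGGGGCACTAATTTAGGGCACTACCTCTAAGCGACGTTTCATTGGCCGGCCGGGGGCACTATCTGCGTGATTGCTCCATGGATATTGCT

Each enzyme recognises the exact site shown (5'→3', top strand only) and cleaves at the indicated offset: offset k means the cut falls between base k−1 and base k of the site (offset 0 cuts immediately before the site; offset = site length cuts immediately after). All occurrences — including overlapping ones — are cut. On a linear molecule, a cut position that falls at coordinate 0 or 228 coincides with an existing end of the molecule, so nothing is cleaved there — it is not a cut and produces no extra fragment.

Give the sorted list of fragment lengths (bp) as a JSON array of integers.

Site scan:
  YnoX (ATTG, off=0): starts [10, 28, 70, 74, 79, 89, 96, 120, 127, 179, 208, 222] → cuts [10, 28, 70, 74, 79, 89, 96, 120, 127, 179, 208, 222]
  DwuX (GGGCACTA, off=8): starts [0, 17, 109, 130, 141, 154, 192] → cuts [8, 25, 117, 138, 149, 162, 200]
  OquVI (GCCG, off=3): starts [38, 47, 53, 61, 66, 103, 183, 187] → cuts [41, 50, 56, 64, 69, 106, 186, 190]

Pooled cuts: [8, 10, 25, 28, 41, 50, 56, 64, 69, 70, 74, 79, 89, 96, 106, 117, 120, 127, 138, 149, 162, 179, 186, 190, 200, 208, 222]

Fragments:
  [0,8): 8 bp
  [8,10): 2 bp
  [10,25): 15 bp
  [25,28): 3 bp
  [28,41): 13 bp
  [41,50): 9 bp
  [50,56): 6 bp
  [56,64): 8 bp
  [64,69): 5 bp
  [69,70): 1 bp
  [70,74): 4 bp
  [74,79): 5 bp
  [79,89): 10 bp
  [89,96): 7 bp
  [96,106): 10 bp
  [106,117): 11 bp
  [117,120): 3 bp
  [120,127): 7 bp
  [127,138): 11 bp
  [138,149): 11 bp
  [149,162): 13 bp
  [162,179): 17 bp
  [179,186): 7 bp
  [186,190): 4 bp
  [190,200): 10 bp
  [200,208): 8 bp
  [208,222): 14 bp
  [222,228): 6 bp

[1,2,3,3,4,4,5,5,6,6,7,7,7,8,8,8,9,10,10,10,11,11,11,13,13,14,15,17]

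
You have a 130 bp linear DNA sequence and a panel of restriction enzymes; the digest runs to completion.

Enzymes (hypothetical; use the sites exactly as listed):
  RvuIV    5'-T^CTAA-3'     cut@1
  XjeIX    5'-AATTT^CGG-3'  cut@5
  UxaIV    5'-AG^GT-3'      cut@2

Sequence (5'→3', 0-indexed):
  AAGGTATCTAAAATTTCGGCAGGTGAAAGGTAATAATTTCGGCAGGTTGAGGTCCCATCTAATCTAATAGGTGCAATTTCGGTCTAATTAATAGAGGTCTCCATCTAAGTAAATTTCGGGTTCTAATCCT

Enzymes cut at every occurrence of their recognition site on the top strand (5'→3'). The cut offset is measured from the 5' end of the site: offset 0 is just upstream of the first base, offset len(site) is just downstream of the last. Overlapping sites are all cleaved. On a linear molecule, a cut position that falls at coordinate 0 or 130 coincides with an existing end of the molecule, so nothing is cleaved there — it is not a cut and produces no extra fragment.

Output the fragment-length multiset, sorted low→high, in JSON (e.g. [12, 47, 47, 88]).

[3,4,4,5,6,6,6,6,7,7,7,8,8,9,9,10,12,13]

Scan for sites:
  RvuIV TCTAA/1: at [6, 57, 62, 82, 103, 121] ⇒ [7, 58, 63, 83, 104, 122]
  XjeIX AATTTCGG/5: at [11, 34, 74, 111] ⇒ [16, 39, 79, 116]
  UxaIV AGGT/2: at [1, 20, 27, 43, 49, 68, 94] ⇒ [3, 22, 29, 45, 51, 70, 96]

Pooled cuts: [3, 7, 16, 22, 29, 39, 45, 51, 58, 63, 70, 79, 83, 96, 104, 116, 122]

Fragments:
  [0,3): 3 bp
  [3,7): 4 bp
  [7,16): 9 bp
  [16,22): 6 bp
  [22,29): 7 bp
  [29,39): 10 bp
  [39,45): 6 bp
  [45,51): 6 bp
  [51,58): 7 bp
  [58,63): 5 bp
  [63,70): 7 bp
  [70,79): 9 bp
  [79,83): 4 bp
  [83,96): 13 bp
  [96,104): 8 bp
  [104,116): 12 bp
  [116,122): 6 bp
  [122,130): 8 bp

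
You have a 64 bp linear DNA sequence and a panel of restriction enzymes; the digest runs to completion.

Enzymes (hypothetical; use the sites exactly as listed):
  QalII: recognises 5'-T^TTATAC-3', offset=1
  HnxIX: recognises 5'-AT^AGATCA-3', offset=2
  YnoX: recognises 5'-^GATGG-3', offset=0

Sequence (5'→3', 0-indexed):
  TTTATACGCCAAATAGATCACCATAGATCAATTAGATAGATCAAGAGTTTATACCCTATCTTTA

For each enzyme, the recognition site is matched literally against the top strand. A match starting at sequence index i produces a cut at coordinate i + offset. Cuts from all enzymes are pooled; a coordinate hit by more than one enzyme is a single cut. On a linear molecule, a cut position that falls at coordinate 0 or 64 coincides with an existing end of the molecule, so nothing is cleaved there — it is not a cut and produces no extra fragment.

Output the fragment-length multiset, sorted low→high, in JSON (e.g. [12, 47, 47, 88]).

[1,10,11,13,13,16]

Scan for sites:
  QalII (TTTATAC, off=1): starts [0, 47] → cuts [1, 48]
  HnxIX (ATAGATCA, off=2): starts [12, 22, 35] → cuts [14, 24, 37]
  YnoX (GATGG, off=0): no sites

All cut coordinates (distinct, sorted): [1, 14, 24, 37, 48]

Fragment lengths:
  [0,1): 1 bp
  [1,14): 13 bp
  [14,24): 10 bp
  [24,37): 13 bp
  [37,48): 11 bp
  [48,64): 16 bp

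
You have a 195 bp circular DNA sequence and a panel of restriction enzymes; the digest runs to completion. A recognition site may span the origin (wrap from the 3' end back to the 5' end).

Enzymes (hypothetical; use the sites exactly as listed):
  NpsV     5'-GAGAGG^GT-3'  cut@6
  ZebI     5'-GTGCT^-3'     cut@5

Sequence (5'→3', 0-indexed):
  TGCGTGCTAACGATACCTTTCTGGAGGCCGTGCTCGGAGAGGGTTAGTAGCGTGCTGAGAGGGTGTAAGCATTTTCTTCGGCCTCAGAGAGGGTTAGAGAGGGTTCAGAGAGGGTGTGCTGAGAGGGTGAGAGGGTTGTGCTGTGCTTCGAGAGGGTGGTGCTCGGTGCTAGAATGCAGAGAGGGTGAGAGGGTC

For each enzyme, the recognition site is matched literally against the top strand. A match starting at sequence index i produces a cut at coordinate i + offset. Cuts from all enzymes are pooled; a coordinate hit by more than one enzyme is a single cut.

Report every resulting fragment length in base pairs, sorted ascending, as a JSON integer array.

[5,6,6,7,7,8,8,8,8,8,8,10,11,11,14,14,26,30]

Scan for sites:
  NpsV GAGAGGGT/6: at [36, 56, 86, 96, 107, 120, 128, 149, 178, 186] ⇒ [42, 62, 92, 102, 113, 126, 134, 155, 184, 192]
  ZebI GTGCT/5: at [3, 29, 51, 115, 137, 142, 158, 165] ⇒ [8, 34, 56, 120, 142, 147, 163, 170]

All cut coordinates (distinct, sorted): [8, 34, 42, 56, 62, 92, 102, 113, 120, 126, 134, 142, 147, 155, 163, 170, 184, 192]

Fragment lengths:
  8→34: 26 bp
  34→42: 8 bp
  42→56: 14 bp
  56→62: 6 bp
  62→92: 30 bp
  92→102: 10 bp
  102→113: 11 bp
  113→120: 7 bp
  120→126: 6 bp
  126→134: 8 bp
  134→142: 8 bp
  142→147: 5 bp
  147→155: 8 bp
  155→163: 8 bp
  163→170: 7 bp
  170→184: 14 bp
  184→192: 8 bp
  192→8 (wrap): 195-192+8 = 11 bp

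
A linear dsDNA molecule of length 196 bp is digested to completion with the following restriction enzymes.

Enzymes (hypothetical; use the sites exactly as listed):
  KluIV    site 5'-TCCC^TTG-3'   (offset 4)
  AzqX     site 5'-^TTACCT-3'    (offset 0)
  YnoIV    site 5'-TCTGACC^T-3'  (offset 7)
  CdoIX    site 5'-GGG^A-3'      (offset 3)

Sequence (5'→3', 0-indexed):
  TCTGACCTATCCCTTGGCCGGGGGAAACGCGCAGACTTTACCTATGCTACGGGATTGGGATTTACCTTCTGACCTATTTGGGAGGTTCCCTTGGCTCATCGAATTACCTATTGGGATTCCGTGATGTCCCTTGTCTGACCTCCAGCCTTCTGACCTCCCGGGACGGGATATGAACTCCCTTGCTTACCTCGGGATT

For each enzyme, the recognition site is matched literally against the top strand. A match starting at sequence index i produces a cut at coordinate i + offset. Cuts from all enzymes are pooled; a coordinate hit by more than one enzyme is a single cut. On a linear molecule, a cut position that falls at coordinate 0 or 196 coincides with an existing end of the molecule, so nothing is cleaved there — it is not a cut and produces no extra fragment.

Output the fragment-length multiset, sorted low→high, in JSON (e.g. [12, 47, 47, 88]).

[2,3,4,5,6,6,7,7,8,8,10,10,11,12,12,13,13,13,15,15,16]

Per-enzyme occurrences:
  KluIV TCCCTTG/4: at [9, 86, 126, 175] ⇒ [13, 90, 130, 179]
  AzqX TTACCT/0: at [37, 61, 103, 183] ⇒ [37, 61, 103, 183]
  YnoIV TCTGACCT/7: at [0, 67, 133, 148] ⇒ [7, 74, 140, 155]
  CdoIX GGGA/3: at [21, 50, 56, 79, 112, 159, 164, 190] ⇒ [24, 53, 59, 82, 115, 162, 167, 193]

All cut coordinates (distinct, sorted): [7, 13, 24, 37, 53, 59, 61, 74, 82, 90, 103, 115, 130, 140, 155, 162, 167, 179, 183, 193]

Fragment lengths:
  [0,7): 7 bp
  [7,13): 6 bp
  [13,24): 11 bp
  [24,37): 13 bp
  [37,53): 16 bp
  [53,59): 6 bp
  [59,61): 2 bp
  [61,74): 13 bp
  [74,82): 8 bp
  [82,90): 8 bp
  [90,103): 13 bp
  [103,115): 12 bp
  [115,130): 15 bp
  [130,140): 10 bp
  [140,155): 15 bp
  [155,162): 7 bp
  [162,167): 5 bp
  [167,179): 12 bp
  [179,183): 4 bp
  [183,193): 10 bp
  [193,196): 3 bp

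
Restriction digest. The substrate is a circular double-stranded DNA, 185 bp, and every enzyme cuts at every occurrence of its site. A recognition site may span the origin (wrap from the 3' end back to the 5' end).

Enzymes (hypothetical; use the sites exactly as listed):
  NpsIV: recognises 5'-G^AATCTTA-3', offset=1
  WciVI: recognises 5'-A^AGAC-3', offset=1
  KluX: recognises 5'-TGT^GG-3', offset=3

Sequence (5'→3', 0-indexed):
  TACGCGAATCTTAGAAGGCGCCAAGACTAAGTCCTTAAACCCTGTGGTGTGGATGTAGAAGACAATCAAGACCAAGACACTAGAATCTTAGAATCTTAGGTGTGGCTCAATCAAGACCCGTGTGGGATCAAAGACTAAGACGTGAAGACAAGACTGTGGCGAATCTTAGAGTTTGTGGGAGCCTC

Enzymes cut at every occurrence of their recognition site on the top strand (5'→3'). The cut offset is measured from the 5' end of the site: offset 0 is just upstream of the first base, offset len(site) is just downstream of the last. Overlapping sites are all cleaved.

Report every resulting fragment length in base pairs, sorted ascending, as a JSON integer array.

[4,5,5,6,6,7,8,8,8,9,9,9,10,10,12,15,15,17,22]

Site scan:
  NpsIV (GAATCTTA, off=1): starts [5, 82, 90, 160] → cuts [6, 83, 91, 161]
  WciVI (AAGAC, off=1): starts [22, 58, 67, 73, 112, 130, 136, 144, 149] → cuts [23, 59, 68, 74, 113, 131, 137, 145, 150]
  KluX (TGTGG, off=3): starts [42, 47, 100, 120, 154, 173] → cuts [45, 50, 103, 123, 157, 176]

All cut coordinates (distinct, sorted): [6, 23, 45, 50, 59, 68, 74, 83, 91, 103, 113, 123, 131, 137, 145, 150, 157, 161, 176]

Fragments:
  6→23: 17 bp
  23→45: 22 bp
  45→50: 5 bp
  50→59: 9 bp
  59→68: 9 bp
  68→74: 6 bp
  74→83: 9 bp
  83→91: 8 bp
  91→103: 12 bp
  103→113: 10 bp
  113→123: 10 bp
  123→131: 8 bp
  131→137: 6 bp
  137→145: 8 bp
  145→150: 5 bp
  150→157: 7 bp
  157→161: 4 bp
  161→176: 15 bp
  176→6 (wrap): 185-176+6 = 15 bp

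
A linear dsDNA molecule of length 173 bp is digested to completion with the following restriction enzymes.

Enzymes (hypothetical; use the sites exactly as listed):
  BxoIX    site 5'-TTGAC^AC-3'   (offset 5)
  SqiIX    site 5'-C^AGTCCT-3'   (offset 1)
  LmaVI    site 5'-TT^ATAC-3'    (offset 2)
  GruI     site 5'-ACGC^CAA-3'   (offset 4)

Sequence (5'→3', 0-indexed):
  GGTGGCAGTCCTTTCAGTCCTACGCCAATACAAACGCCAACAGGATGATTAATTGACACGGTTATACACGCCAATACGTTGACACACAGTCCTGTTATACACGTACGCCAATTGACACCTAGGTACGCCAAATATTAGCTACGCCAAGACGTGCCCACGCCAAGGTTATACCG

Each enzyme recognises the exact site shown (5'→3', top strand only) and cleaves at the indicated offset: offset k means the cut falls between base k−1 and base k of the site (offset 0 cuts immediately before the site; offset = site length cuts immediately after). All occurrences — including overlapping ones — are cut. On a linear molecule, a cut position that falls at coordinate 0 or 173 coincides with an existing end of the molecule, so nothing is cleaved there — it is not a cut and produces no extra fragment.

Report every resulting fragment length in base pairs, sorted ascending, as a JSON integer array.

Scan for sites:
  BxoIX (TTGACAC, off=5): starts [52, 78, 111] → cuts [57, 83, 116]
  SqiIX (CAGTCCT, off=1): starts [5, 14, 86] → cuts [6, 15, 87]
  LmaVI (TTATAC, off=2): starts [61, 94, 165] → cuts [63, 96, 167]
  GruI (ACGCCAA, off=4): starts [21, 33, 67, 104, 124, 140, 156] → cuts [25, 37, 71, 108, 128, 144, 160]

All cut coordinates (distinct, sorted): [6, 15, 25, 37, 57, 63, 71, 83, 87, 96, 108, 116, 128, 144, 160, 167]

Fragment lengths:
  [0,6): 6 bp
  [6,15): 9 bp
  [15,25): 10 bp
  [25,37): 12 bp
  [37,57): 20 bp
  [57,63): 6 bp
  [63,71): 8 bp
  [71,83): 12 bp
  [83,87): 4 bp
  [87,96): 9 bp
  [96,108): 12 bp
  [108,116): 8 bp
  [116,128): 12 bp
  [128,144): 16 bp
  [144,160): 16 bp
  [160,167): 7 bp
  [167,173): 6 bp

[4,6,6,6,7,8,8,9,9,10,12,12,12,12,16,16,20]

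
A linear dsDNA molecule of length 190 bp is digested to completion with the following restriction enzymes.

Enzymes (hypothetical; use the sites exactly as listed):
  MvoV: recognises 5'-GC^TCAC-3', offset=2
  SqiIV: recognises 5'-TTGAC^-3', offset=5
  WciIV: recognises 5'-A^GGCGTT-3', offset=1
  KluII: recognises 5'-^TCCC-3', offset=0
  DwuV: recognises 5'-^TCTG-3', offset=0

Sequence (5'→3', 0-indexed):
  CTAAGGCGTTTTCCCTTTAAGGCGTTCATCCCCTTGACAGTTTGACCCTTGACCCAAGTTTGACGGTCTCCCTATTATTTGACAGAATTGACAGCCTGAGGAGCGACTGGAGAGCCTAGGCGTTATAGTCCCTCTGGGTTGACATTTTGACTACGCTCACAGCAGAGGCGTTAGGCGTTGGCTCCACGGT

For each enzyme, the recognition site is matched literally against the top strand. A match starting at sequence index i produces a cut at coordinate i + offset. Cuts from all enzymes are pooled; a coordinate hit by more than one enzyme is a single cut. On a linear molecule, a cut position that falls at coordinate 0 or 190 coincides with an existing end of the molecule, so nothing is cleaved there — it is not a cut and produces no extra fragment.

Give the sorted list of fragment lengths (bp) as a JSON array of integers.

[4,4,4,5,7,7,7,8,8,8,9,9,10,10,10,11,11,15,17,26]

Scan for sites:
  MvoV GCTCAC/2: at [154] ⇒ [156]
  SqiIV TTGAC/5: at [33, 41, 48, 59, 78, 87, 138, 146] ⇒ [38, 46, 53, 64, 83, 92, 143, 151]
  WciIV AGGCGTT/1: at [3, 19, 117, 165, 172] ⇒ [4, 20, 118, 166, 173]
  KluII TCCC/0: at [11, 28, 68, 128] ⇒ [11, 28, 68, 128]
  DwuV TCTG/0: at [132] ⇒ [132]

Pooled cuts: [4, 11, 20, 28, 38, 46, 53, 64, 68, 83, 92, 118, 128, 132, 143, 151, 156, 166, 173]

Fragments:
  [0,4): 4 bp
  [4,11): 7 bp
  [11,20): 9 bp
  [20,28): 8 bp
  [28,38): 10 bp
  [38,46): 8 bp
  [46,53): 7 bp
  [53,64): 11 bp
  [64,68): 4 bp
  [68,83): 15 bp
  [83,92): 9 bp
  [92,118): 26 bp
  [118,128): 10 bp
  [128,132): 4 bp
  [132,143): 11 bp
  [143,151): 8 bp
  [151,156): 5 bp
  [156,166): 10 bp
  [166,173): 7 bp
  [173,190): 17 bp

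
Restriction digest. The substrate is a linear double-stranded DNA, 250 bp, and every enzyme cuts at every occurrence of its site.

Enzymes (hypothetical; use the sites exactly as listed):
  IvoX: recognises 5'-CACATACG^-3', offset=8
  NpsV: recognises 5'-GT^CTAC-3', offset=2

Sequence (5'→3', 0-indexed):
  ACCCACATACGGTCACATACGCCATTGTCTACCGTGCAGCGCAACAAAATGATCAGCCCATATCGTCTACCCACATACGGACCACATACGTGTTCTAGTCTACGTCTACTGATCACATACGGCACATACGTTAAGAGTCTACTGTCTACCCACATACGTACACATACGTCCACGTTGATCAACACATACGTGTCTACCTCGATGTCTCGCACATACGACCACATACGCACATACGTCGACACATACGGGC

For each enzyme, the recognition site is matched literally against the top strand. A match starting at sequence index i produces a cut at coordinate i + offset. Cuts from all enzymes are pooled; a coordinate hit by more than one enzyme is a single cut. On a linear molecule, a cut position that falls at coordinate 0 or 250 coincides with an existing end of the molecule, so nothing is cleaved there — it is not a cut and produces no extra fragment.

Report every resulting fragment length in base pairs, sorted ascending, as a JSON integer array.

Scan for sites:
  IvoX (CACATACG, off=8): starts [3, 13, 71, 82, 113, 122, 150, 160, 182, 209, 219, 227, 239] → cuts [11, 21, 79, 90, 121, 130, 158, 168, 190, 217, 227, 235, 247]
  NpsV (GTCTAC, off=2): starts [26, 64, 97, 103, 136, 143, 191] → cuts [28, 66, 99, 105, 138, 145, 193]

Pooled cuts: [11, 21, 28, 66, 79, 90, 99, 105, 121, 130, 138, 145, 158, 168, 190, 193, 217, 227, 235, 247]

Fragment lengths:
  [0,11): 11 bp
  [11,21): 10 bp
  [21,28): 7 bp
  [28,66): 38 bp
  [66,79): 13 bp
  [79,90): 11 bp
  [90,99): 9 bp
  [99,105): 6 bp
  [105,121): 16 bp
  [121,130): 9 bp
  [130,138): 8 bp
  [138,145): 7 bp
  [145,158): 13 bp
  [158,168): 10 bp
  [168,190): 22 bp
  [190,193): 3 bp
  [193,217): 24 bp
  [217,227): 10 bp
  [227,235): 8 bp
  [235,247): 12 bp
  [247,250): 3 bp

[3,3,6,7,7,8,8,9,9,10,10,10,11,11,12,13,13,16,22,24,38]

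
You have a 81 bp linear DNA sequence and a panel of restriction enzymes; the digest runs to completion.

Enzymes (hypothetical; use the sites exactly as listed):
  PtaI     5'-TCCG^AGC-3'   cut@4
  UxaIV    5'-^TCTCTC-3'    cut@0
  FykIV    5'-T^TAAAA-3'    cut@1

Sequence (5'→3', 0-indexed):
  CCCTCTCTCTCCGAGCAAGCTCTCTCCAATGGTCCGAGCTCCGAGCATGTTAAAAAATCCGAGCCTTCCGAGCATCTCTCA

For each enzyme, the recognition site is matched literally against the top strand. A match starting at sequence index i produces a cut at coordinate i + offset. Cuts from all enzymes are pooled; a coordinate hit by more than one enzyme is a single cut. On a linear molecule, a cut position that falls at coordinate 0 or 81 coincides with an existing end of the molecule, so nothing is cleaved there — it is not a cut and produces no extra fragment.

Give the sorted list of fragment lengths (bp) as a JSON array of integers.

Site scan:
  PtaI (TCCGAGC, off=4): starts [9, 32, 39, 57, 66] → cuts [13, 36, 43, 61, 70]
  UxaIV (TCTCTC, off=0): starts [3, 5, 20, 74] → cuts [3, 5, 20, 74]
  FykIV (TTAAAA, off=1): starts [49] → cuts [50]

All cut coordinates (distinct, sorted): [3, 5, 13, 20, 36, 43, 50, 61, 70, 74]

Fragment lengths:
  [0,3): 3 bp
  [3,5): 2 bp
  [5,13): 8 bp
  [13,20): 7 bp
  [20,36): 16 bp
  [36,43): 7 bp
  [43,50): 7 bp
  [50,61): 11 bp
  [61,70): 9 bp
  [70,74): 4 bp
  [74,81): 7 bp

[2,3,4,7,7,7,7,8,9,11,16]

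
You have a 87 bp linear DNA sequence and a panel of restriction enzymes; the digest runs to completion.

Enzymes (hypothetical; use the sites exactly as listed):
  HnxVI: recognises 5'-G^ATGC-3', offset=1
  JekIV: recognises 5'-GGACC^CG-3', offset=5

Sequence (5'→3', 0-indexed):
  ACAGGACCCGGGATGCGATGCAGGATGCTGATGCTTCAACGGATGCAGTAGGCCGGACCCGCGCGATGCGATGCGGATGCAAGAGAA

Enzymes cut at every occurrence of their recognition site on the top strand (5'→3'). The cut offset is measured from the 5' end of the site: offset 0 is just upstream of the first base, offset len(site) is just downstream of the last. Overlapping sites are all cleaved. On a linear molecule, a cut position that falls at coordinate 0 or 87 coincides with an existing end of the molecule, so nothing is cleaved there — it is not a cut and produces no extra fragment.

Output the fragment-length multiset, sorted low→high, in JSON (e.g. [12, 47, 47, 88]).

Site scan:
  HnxVI GATGC/1: at [11, 16, 23, 29, 41, 64, 69, 75] ⇒ [12, 17, 24, 30, 42, 65, 70, 76]
  JekIV GGACCCG/5: at [3, 54] ⇒ [8, 59]

All cut coordinates (distinct, sorted): [8, 12, 17, 24, 30, 42, 59, 65, 70, 76]

Fragment lengths:
  [0,8): 8 bp
  [8,12): 4 bp
  [12,17): 5 bp
  [17,24): 7 bp
  [24,30): 6 bp
  [30,42): 12 bp
  [42,59): 17 bp
  [59,65): 6 bp
  [65,70): 5 bp
  [70,76): 6 bp
  [76,87): 11 bp

[4,5,5,6,6,6,7,8,11,12,17]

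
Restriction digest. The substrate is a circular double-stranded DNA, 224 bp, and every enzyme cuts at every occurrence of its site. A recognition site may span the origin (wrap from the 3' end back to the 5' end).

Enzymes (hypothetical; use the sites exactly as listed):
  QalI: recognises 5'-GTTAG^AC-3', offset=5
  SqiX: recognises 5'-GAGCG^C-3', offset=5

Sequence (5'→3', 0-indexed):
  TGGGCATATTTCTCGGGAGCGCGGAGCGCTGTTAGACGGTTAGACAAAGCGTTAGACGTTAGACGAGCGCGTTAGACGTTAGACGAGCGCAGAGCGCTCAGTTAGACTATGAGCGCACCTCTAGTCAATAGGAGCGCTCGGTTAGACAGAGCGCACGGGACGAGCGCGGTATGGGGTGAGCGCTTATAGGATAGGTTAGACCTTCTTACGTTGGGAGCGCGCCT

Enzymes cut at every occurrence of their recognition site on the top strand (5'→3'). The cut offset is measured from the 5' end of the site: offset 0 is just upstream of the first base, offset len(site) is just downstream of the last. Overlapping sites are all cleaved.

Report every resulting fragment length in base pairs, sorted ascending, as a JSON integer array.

[6,7,7,7,7,7,7,7,8,8,9,9,10,12,13,16,17,20,21,26]

Scan for sites:
  QalI (GTTAGAC, off=5): starts [30, 38, 50, 57, 70, 77, 100, 140, 194] → cuts [35, 43, 55, 62, 75, 82, 105, 145, 199]
  SqiX (GAGCGC, off=5): starts [16, 23, 64, 84, 91, 110, 131, 148, 161, 177, 214] → cuts [21, 28, 69, 89, 96, 115, 136, 153, 166, 182, 219]

Pooled cuts: [21, 28, 35, 43, 55, 62, 69, 75, 82, 89, 96, 105, 115, 136, 145, 153, 166, 182, 199, 219]

Fragments:
  21→28: 7 bp
  28→35: 7 bp
  35→43: 8 bp
  43→55: 12 bp
  55→62: 7 bp
  62→69: 7 bp
  69→75: 6 bp
  75→82: 7 bp
  82→89: 7 bp
  89→96: 7 bp
  96→105: 9 bp
  105→115: 10 bp
  115→136: 21 bp
  136→145: 9 bp
  145→153: 8 bp
  153→166: 13 bp
  166→182: 16 bp
  182→199: 17 bp
  199→219: 20 bp
  219→21 (wrap): 224-219+21 = 26 bp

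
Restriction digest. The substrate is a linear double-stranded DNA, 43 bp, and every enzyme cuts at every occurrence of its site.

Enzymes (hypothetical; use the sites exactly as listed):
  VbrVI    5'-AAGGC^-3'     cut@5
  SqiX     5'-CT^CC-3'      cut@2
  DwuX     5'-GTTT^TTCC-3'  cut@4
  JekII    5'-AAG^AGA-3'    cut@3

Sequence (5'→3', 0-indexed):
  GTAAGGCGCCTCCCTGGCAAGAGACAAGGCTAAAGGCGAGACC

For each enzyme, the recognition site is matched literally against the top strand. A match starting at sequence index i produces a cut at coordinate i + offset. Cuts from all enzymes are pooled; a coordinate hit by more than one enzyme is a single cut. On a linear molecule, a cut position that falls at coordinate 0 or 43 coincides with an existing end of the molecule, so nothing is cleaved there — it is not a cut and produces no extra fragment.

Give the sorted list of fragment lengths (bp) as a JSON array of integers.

Scan for sites:
  VbrVI (AAGGC, off=5): starts [2, 25, 32] → cuts [7, 30, 37]
  SqiX (CTCC, off=2): starts [9] → cuts [11]
  DwuX (GTTTTTCC, off=4): no sites
  JekII (AAGAGA, off=3): starts [18] → cuts [21]

All cut coordinates (distinct, sorted): [7, 11, 21, 30, 37]

Fragments:
  [0,7): 7 bp
  [7,11): 4 bp
  [11,21): 10 bp
  [21,30): 9 bp
  [30,37): 7 bp
  [37,43): 6 bp

[4,6,7,7,9,10]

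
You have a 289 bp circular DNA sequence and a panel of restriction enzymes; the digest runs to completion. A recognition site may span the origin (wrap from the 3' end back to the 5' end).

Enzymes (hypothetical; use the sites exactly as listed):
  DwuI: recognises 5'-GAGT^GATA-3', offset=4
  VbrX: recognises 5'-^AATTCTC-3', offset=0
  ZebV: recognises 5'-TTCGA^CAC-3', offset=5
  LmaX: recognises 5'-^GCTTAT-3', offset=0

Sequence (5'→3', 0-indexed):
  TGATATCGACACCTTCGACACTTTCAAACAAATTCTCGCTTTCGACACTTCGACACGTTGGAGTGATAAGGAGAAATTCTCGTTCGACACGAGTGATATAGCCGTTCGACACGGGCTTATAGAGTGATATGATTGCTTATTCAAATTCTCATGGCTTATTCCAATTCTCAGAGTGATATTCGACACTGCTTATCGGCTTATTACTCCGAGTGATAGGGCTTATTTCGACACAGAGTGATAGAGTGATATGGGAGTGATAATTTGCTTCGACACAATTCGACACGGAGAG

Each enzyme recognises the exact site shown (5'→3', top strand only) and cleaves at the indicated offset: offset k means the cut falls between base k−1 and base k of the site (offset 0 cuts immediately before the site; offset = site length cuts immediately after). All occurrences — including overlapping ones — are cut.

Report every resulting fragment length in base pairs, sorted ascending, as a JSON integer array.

[4,5,6,7,8,8,8,8,9,9,9,9,10,10,10,10,11,11,11,11,12,12,13,15,15,15,16,17]

Per-enzyme occurrences:
  DwuI (GAGTGATA, off=4): starts [60, 90, 121, 170, 207, 232, 240, 251, 286] → cuts [1, 64, 94, 125, 174, 211, 236, 244, 255]
  VbrX (AATTCTC, off=0): starts [30, 74, 143, 162] → cuts [30, 74, 143, 162]
  ZebV (TTCGACAC, off=5): starts [13, 40, 48, 82, 104, 178, 223, 265, 275] → cuts [18, 45, 53, 87, 109, 183, 228, 270, 280]
  LmaX (GCTTAT, off=0): starts [114, 134, 153, 187, 195, 217] → cuts [114, 134, 153, 187, 195, 217]

All cut coordinates (distinct, sorted): [1, 18, 30, 45, 53, 64, 74, 87, 94, 109, 114, 125, 134, 143, 153, 162, 174, 183, 187, 195, 211, 217, 228, 236, 244, 255, 270, 280]

Fragment lengths:
  1→18: 17 bp
  18→30: 12 bp
  30→45: 15 bp
  45→53: 8 bp
  53→64: 11 bp
  64→74: 10 bp
  74→87: 13 bp
  87→94: 7 bp
  94→109: 15 bp
  109→114: 5 bp
  114→125: 11 bp
  125→134: 9 bp
  134→143: 9 bp
  143→153: 10 bp
  153→162: 9 bp
  162→174: 12 bp
  174→183: 9 bp
  183→187: 4 bp
  187→195: 8 bp
  195→211: 16 bp
  211→217: 6 bp
  217→228: 11 bp
  228→236: 8 bp
  236→244: 8 bp
  244→255: 11 bp
  255→270: 15 bp
  270→280: 10 bp
  280→1 (wrap): 289-280+1 = 10 bp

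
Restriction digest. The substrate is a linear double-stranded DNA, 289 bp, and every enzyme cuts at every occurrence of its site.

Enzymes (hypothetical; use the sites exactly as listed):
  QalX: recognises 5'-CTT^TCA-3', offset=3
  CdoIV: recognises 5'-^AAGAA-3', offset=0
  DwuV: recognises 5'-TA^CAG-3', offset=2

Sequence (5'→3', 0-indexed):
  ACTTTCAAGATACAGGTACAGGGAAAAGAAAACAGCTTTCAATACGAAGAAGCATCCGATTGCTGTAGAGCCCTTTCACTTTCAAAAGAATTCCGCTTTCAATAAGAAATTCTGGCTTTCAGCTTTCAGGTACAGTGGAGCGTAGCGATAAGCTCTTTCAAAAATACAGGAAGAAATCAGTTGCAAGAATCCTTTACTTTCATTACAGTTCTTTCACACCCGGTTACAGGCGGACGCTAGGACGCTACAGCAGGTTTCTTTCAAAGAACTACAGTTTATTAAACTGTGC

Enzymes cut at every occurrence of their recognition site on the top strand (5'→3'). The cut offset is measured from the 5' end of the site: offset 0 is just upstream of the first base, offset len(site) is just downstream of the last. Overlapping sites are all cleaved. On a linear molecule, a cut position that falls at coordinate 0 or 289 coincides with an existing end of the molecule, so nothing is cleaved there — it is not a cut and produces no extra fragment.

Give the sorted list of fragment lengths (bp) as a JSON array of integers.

[3,4,4,4,5,6,6,6,7,7,7,8,8,8,8,9,13,13,13,13,14,15,15,18,21,25,29]

Site scan:
  QalX CTTTCA/3: at [1, 35, 72, 78, 95, 115, 122, 154, 196, 210, 257] ⇒ [4, 38, 75, 81, 98, 118, 125, 157, 199, 213, 260]
  CdoIV AAGAA/0: at [25, 46, 85, 103, 170, 184, 263] ⇒ [25, 46, 85, 103, 170, 184, 263]
  DwuV TACAG/2: at [10, 16, 130, 164, 203, 224, 245, 269] ⇒ [12, 18, 132, 166, 205, 226, 247, 271]

Pooled cuts: [4, 12, 18, 25, 38, 46, 75, 81, 85, 98, 103, 118, 125, 132, 157, 166, 170, 184, 199, 205, 213, 226, 247, 260, 263, 271]

Fragment lengths:
  [0,4): 4 bp
  [4,12): 8 bp
  [12,18): 6 bp
  [18,25): 7 bp
  [25,38): 13 bp
  [38,46): 8 bp
  [46,75): 29 bp
  [75,81): 6 bp
  [81,85): 4 bp
  [85,98): 13 bp
  [98,103): 5 bp
  [103,118): 15 bp
  [118,125): 7 bp
  [125,132): 7 bp
  [132,157): 25 bp
  [157,166): 9 bp
  [166,170): 4 bp
  [170,184): 14 bp
  [184,199): 15 bp
  [199,205): 6 bp
  [205,213): 8 bp
  [213,226): 13 bp
  [226,247): 21 bp
  [247,260): 13 bp
  [260,263): 3 bp
  [263,271): 8 bp
  [271,289): 18 bp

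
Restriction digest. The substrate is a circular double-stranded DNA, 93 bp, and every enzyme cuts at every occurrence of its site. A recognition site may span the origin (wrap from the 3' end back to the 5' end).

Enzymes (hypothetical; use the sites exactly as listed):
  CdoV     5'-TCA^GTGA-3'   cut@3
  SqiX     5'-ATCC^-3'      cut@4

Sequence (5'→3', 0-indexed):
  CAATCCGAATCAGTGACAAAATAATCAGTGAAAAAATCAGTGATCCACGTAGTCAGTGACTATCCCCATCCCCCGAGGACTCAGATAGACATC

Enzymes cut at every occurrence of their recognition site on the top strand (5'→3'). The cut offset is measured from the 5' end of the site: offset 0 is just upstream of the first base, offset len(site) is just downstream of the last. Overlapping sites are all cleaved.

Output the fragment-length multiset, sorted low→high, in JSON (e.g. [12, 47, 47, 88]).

[5,6,6,7,9,10,12,15,23]

Site scan:
  CdoV TCAGTGA/3: at [9, 24, 36, 52] ⇒ [12, 27, 39, 55]
  SqiX ATCC/4: at [2, 42, 61, 67, 90] ⇒ [1, 6, 46, 65, 71]

Pooled cuts: [1, 6, 12, 27, 39, 46, 55, 65, 71]

Fragment lengths:
  1→6: 5 bp
  6→12: 6 bp
  12→27: 15 bp
  27→39: 12 bp
  39→46: 7 bp
  46→55: 9 bp
  55→65: 10 bp
  65→71: 6 bp
  71→1 (wrap): 93-71+1 = 23 bp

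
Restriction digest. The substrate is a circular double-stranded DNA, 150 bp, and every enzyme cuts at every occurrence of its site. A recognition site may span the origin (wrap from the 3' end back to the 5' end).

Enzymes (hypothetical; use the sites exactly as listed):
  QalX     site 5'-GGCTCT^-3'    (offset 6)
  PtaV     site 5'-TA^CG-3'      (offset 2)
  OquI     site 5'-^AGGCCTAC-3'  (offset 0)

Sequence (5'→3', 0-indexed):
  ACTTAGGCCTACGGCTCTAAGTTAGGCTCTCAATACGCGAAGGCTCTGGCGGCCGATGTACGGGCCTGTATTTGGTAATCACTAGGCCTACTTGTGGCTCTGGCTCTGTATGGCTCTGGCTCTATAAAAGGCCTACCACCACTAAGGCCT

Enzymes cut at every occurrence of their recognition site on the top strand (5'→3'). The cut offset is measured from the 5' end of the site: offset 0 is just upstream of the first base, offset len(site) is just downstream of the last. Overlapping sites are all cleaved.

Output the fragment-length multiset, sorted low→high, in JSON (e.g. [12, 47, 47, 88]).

Per-enzyme occurrences:
  QalX GGCTCT/6: at [12, 24, 41, 95, 101, 111, 117] ⇒ [18, 30, 47, 101, 107, 117, 123]
  PtaV TACG/2: at [9, 33, 58] ⇒ [11, 35, 60]
  OquI AGGCCTAC/0: at [4, 83, 128, 144] ⇒ [4, 83, 128, 144]

Pooled cuts: [4, 11, 18, 30, 35, 47, 60, 83, 101, 107, 117, 123, 128, 144]

Fragments:
  4→11: 7 bp
  11→18: 7 bp
  18→30: 12 bp
  30→35: 5 bp
  35→47: 12 bp
  47→60: 13 bp
  60→83: 23 bp
  83→101: 18 bp
  101→107: 6 bp
  107→117: 10 bp
  117→123: 6 bp
  123→128: 5 bp
  128→144: 16 bp
  144→4 (wrap): 150-144+4 = 10 bp

[5,5,6,6,7,7,10,10,12,12,13,16,18,23]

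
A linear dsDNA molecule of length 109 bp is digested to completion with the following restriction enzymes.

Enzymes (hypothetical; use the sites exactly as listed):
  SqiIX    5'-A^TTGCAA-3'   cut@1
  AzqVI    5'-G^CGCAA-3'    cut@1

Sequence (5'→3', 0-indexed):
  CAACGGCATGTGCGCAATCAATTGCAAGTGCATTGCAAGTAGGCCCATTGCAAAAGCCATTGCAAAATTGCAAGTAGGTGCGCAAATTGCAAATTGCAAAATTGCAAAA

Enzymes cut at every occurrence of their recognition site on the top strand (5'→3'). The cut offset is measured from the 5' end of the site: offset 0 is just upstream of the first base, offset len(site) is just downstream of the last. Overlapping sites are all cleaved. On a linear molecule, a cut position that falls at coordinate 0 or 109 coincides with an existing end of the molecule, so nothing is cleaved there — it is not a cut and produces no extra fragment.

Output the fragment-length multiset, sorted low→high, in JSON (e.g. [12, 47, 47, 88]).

Scan for sites:
  SqiIX (ATTGCAA, off=1): starts [20, 31, 46, 58, 66, 85, 92, 100] → cuts [21, 32, 47, 59, 67, 86, 93, 101]
  AzqVI (GCGCAA, off=1): starts [11, 79] → cuts [12, 80]

Pooled cuts: [12, 21, 32, 47, 59, 67, 80, 86, 93, 101]

Fragments:
  [0,12): 12 bp
  [12,21): 9 bp
  [21,32): 11 bp
  [32,47): 15 bp
  [47,59): 12 bp
  [59,67): 8 bp
  [67,80): 13 bp
  [80,86): 6 bp
  [86,93): 7 bp
  [93,101): 8 bp
  [101,109): 8 bp

[6,7,8,8,8,9,11,12,12,13,15]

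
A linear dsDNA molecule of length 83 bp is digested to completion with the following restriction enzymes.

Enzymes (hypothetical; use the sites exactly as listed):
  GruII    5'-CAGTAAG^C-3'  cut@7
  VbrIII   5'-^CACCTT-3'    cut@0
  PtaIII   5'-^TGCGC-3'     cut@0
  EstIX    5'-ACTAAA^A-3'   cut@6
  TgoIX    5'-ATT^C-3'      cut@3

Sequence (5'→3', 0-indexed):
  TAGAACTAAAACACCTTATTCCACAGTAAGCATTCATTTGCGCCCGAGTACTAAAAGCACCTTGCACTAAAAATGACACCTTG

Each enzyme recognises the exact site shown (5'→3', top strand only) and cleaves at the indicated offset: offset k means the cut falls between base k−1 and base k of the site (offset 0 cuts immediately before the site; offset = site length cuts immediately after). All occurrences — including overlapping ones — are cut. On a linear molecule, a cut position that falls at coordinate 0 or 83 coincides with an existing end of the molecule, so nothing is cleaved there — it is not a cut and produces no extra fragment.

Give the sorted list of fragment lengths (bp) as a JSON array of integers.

Per-enzyme occurrences:
  GruII (CAGTAAGC, off=7): starts [23] → cuts [30]
  VbrIII (CACCTT, off=0): starts [11, 57, 76] → cuts [11, 57, 76]
  PtaIII (TGCGC, off=0): starts [38] → cuts [38]
  EstIX (ACTAAAA, off=6): starts [4, 49, 65] → cuts [10, 55, 71]
  TgoIX (ATTC, off=3): starts [17, 31] → cuts [20, 34]

All cut coordinates (distinct, sorted): [10, 11, 20, 30, 34, 38, 55, 57, 71, 76]

Fragment lengths:
  [0,10): 10 bp
  [10,11): 1 bp
  [11,20): 9 bp
  [20,30): 10 bp
  [30,34): 4 bp
  [34,38): 4 bp
  [38,55): 17 bp
  [55,57): 2 bp
  [57,71): 14 bp
  [71,76): 5 bp
  [76,83): 7 bp

[1,2,4,4,5,7,9,10,10,14,17]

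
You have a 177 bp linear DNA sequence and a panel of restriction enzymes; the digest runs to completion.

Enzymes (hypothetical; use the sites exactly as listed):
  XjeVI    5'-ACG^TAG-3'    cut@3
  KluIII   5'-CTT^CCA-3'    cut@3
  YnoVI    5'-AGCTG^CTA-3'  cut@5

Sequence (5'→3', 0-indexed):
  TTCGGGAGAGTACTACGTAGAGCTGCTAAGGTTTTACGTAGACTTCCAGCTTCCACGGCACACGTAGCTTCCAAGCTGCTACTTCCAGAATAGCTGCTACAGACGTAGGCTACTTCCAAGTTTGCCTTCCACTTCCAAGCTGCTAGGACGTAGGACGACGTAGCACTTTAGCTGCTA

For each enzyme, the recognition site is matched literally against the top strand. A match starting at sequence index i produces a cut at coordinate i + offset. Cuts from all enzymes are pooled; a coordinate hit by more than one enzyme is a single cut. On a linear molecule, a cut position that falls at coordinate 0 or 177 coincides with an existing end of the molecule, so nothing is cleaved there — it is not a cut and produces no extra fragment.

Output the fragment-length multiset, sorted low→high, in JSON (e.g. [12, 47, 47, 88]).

[3,6,6,6,7,7,8,8,8,8,9,10,10,12,12,13,13,14,17]

Site scan:
  XjeVI ACGTAG/3: at [14, 35, 61, 102, 147, 157] ⇒ [17, 38, 64, 105, 150, 160]
  KluIII CTTCCA/3: at [42, 49, 67, 81, 112, 125, 131] ⇒ [45, 52, 70, 84, 115, 128, 134]
  YnoVI AGCTGCTA/5: at [20, 73, 91, 137, 169] ⇒ [25, 78, 96, 142, 174]

All cut coordinates (distinct, sorted): [17, 25, 38, 45, 52, 64, 70, 78, 84, 96, 105, 115, 128, 134, 142, 150, 160, 174]

Fragments:
  [0,17): 17 bp
  [17,25): 8 bp
  [25,38): 13 bp
  [38,45): 7 bp
  [45,52): 7 bp
  [52,64): 12 bp
  [64,70): 6 bp
  [70,78): 8 bp
  [78,84): 6 bp
  [84,96): 12 bp
  [96,105): 9 bp
  [105,115): 10 bp
  [115,128): 13 bp
  [128,134): 6 bp
  [134,142): 8 bp
  [142,150): 8 bp
  [150,160): 10 bp
  [160,174): 14 bp
  [174,177): 3 bp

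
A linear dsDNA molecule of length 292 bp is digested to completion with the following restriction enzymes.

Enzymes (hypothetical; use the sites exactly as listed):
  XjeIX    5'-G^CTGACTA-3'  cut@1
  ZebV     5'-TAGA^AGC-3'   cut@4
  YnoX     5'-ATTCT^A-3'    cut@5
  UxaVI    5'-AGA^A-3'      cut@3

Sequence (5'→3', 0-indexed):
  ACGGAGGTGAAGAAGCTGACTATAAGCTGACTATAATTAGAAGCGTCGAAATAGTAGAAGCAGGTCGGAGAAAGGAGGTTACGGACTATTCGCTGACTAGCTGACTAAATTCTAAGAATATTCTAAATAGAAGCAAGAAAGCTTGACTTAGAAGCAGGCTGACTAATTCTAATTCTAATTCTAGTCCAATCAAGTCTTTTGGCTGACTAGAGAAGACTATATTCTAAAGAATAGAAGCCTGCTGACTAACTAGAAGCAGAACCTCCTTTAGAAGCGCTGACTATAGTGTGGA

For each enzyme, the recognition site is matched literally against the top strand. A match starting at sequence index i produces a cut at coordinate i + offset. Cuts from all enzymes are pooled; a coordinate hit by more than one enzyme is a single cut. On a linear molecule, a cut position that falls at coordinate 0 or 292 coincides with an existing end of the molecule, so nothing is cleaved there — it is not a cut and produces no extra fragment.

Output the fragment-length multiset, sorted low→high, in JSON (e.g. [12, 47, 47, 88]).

[2,4,4,5,5,6,6,6,6,6,7,7,7,8,11,11,12,12,12,13,13,13,13,14,15,16,17,20,21]

Site scan:
  XjeIX (GCTGACTA, off=1): starts [14, 25, 91, 99, 157, 201, 240, 275] → cuts [15, 26, 92, 100, 158, 202, 241, 276]
  ZebV (TAGAAGC, off=4): starts [37, 54, 127, 148, 231, 250, 268] → cuts [41, 58, 131, 152, 235, 254, 272]
  YnoX (ATTCTA, off=5): starts [108, 119, 165, 171, 177, 220] → cuts [113, 124, 170, 176, 182, 225]
  UxaVI (AGAA, off=3): starts [10, 38, 55, 68, 114, 128, 135, 149, 210, 227, 232, 251, 257, 269] → cuts [13, 41, 58, 71, 117, 131, 138, 152, 213, 230, 235, 254, 260, 272]

Pooled cuts: [13, 15, 26, 41, 58, 71, 92, 100, 113, 117, 124, 131, 138, 152, 158, 170, 176, 182, 202, 213, 225, 230, 235, 241, 254, 260, 272, 276]

Fragments:
  [0,13): 13 bp
  [13,15): 2 bp
  [15,26): 11 bp
  [26,41): 15 bp
  [41,58): 17 bp
  [58,71): 13 bp
  [71,92): 21 bp
  [92,100): 8 bp
  [100,113): 13 bp
  [113,117): 4 bp
  [117,124): 7 bp
  [124,131): 7 bp
  [131,138): 7 bp
  [138,152): 14 bp
  [152,158): 6 bp
  [158,170): 12 bp
  [170,176): 6 bp
  [176,182): 6 bp
  [182,202): 20 bp
  [202,213): 11 bp
  [213,225): 12 bp
  [225,230): 5 bp
  [230,235): 5 bp
  [235,241): 6 bp
  [241,254): 13 bp
  [254,260): 6 bp
  [260,272): 12 bp
  [272,276): 4 bp
  [276,292): 16 bp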